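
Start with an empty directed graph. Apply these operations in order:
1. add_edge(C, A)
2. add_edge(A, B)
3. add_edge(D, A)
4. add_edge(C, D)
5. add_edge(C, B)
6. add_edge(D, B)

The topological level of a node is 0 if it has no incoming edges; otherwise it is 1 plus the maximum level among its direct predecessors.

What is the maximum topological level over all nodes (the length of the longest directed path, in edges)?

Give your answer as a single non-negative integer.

Op 1: add_edge(C, A). Edges now: 1
Op 2: add_edge(A, B). Edges now: 2
Op 3: add_edge(D, A). Edges now: 3
Op 4: add_edge(C, D). Edges now: 4
Op 5: add_edge(C, B). Edges now: 5
Op 6: add_edge(D, B). Edges now: 6
Compute levels (Kahn BFS):
  sources (in-degree 0): C
  process C: level=0
    C->A: in-degree(A)=1, level(A)>=1
    C->B: in-degree(B)=2, level(B)>=1
    C->D: in-degree(D)=0, level(D)=1, enqueue
  process D: level=1
    D->A: in-degree(A)=0, level(A)=2, enqueue
    D->B: in-degree(B)=1, level(B)>=2
  process A: level=2
    A->B: in-degree(B)=0, level(B)=3, enqueue
  process B: level=3
All levels: A:2, B:3, C:0, D:1
max level = 3

Answer: 3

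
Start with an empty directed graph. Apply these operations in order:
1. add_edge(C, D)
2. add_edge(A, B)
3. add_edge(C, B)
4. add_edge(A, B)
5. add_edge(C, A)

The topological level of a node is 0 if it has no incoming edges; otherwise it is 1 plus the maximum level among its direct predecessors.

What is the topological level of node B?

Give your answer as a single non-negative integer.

Answer: 2

Derivation:
Op 1: add_edge(C, D). Edges now: 1
Op 2: add_edge(A, B). Edges now: 2
Op 3: add_edge(C, B). Edges now: 3
Op 4: add_edge(A, B) (duplicate, no change). Edges now: 3
Op 5: add_edge(C, A). Edges now: 4
Compute levels (Kahn BFS):
  sources (in-degree 0): C
  process C: level=0
    C->A: in-degree(A)=0, level(A)=1, enqueue
    C->B: in-degree(B)=1, level(B)>=1
    C->D: in-degree(D)=0, level(D)=1, enqueue
  process A: level=1
    A->B: in-degree(B)=0, level(B)=2, enqueue
  process D: level=1
  process B: level=2
All levels: A:1, B:2, C:0, D:1
level(B) = 2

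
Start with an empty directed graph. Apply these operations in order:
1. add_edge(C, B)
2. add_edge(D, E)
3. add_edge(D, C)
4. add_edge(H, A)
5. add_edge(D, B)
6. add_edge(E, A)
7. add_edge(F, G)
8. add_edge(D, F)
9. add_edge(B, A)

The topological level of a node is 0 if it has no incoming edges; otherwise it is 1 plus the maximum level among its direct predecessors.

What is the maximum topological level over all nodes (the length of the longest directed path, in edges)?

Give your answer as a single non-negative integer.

Answer: 3

Derivation:
Op 1: add_edge(C, B). Edges now: 1
Op 2: add_edge(D, E). Edges now: 2
Op 3: add_edge(D, C). Edges now: 3
Op 4: add_edge(H, A). Edges now: 4
Op 5: add_edge(D, B). Edges now: 5
Op 6: add_edge(E, A). Edges now: 6
Op 7: add_edge(F, G). Edges now: 7
Op 8: add_edge(D, F). Edges now: 8
Op 9: add_edge(B, A). Edges now: 9
Compute levels (Kahn BFS):
  sources (in-degree 0): D, H
  process D: level=0
    D->B: in-degree(B)=1, level(B)>=1
    D->C: in-degree(C)=0, level(C)=1, enqueue
    D->E: in-degree(E)=0, level(E)=1, enqueue
    D->F: in-degree(F)=0, level(F)=1, enqueue
  process H: level=0
    H->A: in-degree(A)=2, level(A)>=1
  process C: level=1
    C->B: in-degree(B)=0, level(B)=2, enqueue
  process E: level=1
    E->A: in-degree(A)=1, level(A)>=2
  process F: level=1
    F->G: in-degree(G)=0, level(G)=2, enqueue
  process B: level=2
    B->A: in-degree(A)=0, level(A)=3, enqueue
  process G: level=2
  process A: level=3
All levels: A:3, B:2, C:1, D:0, E:1, F:1, G:2, H:0
max level = 3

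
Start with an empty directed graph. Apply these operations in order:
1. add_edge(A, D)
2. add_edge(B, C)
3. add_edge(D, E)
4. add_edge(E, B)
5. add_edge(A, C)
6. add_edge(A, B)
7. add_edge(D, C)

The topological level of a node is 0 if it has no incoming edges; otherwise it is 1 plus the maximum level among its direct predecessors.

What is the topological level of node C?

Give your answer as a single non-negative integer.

Answer: 4

Derivation:
Op 1: add_edge(A, D). Edges now: 1
Op 2: add_edge(B, C). Edges now: 2
Op 3: add_edge(D, E). Edges now: 3
Op 4: add_edge(E, B). Edges now: 4
Op 5: add_edge(A, C). Edges now: 5
Op 6: add_edge(A, B). Edges now: 6
Op 7: add_edge(D, C). Edges now: 7
Compute levels (Kahn BFS):
  sources (in-degree 0): A
  process A: level=0
    A->B: in-degree(B)=1, level(B)>=1
    A->C: in-degree(C)=2, level(C)>=1
    A->D: in-degree(D)=0, level(D)=1, enqueue
  process D: level=1
    D->C: in-degree(C)=1, level(C)>=2
    D->E: in-degree(E)=0, level(E)=2, enqueue
  process E: level=2
    E->B: in-degree(B)=0, level(B)=3, enqueue
  process B: level=3
    B->C: in-degree(C)=0, level(C)=4, enqueue
  process C: level=4
All levels: A:0, B:3, C:4, D:1, E:2
level(C) = 4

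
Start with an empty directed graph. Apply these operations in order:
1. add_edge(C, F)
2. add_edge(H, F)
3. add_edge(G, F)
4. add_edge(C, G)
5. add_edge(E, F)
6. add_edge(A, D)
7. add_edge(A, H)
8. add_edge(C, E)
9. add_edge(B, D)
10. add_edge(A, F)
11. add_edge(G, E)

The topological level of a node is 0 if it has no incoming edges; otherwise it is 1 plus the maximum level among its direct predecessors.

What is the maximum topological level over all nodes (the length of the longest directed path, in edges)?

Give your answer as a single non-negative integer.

Op 1: add_edge(C, F). Edges now: 1
Op 2: add_edge(H, F). Edges now: 2
Op 3: add_edge(G, F). Edges now: 3
Op 4: add_edge(C, G). Edges now: 4
Op 5: add_edge(E, F). Edges now: 5
Op 6: add_edge(A, D). Edges now: 6
Op 7: add_edge(A, H). Edges now: 7
Op 8: add_edge(C, E). Edges now: 8
Op 9: add_edge(B, D). Edges now: 9
Op 10: add_edge(A, F). Edges now: 10
Op 11: add_edge(G, E). Edges now: 11
Compute levels (Kahn BFS):
  sources (in-degree 0): A, B, C
  process A: level=0
    A->D: in-degree(D)=1, level(D)>=1
    A->F: in-degree(F)=4, level(F)>=1
    A->H: in-degree(H)=0, level(H)=1, enqueue
  process B: level=0
    B->D: in-degree(D)=0, level(D)=1, enqueue
  process C: level=0
    C->E: in-degree(E)=1, level(E)>=1
    C->F: in-degree(F)=3, level(F)>=1
    C->G: in-degree(G)=0, level(G)=1, enqueue
  process H: level=1
    H->F: in-degree(F)=2, level(F)>=2
  process D: level=1
  process G: level=1
    G->E: in-degree(E)=0, level(E)=2, enqueue
    G->F: in-degree(F)=1, level(F)>=2
  process E: level=2
    E->F: in-degree(F)=0, level(F)=3, enqueue
  process F: level=3
All levels: A:0, B:0, C:0, D:1, E:2, F:3, G:1, H:1
max level = 3

Answer: 3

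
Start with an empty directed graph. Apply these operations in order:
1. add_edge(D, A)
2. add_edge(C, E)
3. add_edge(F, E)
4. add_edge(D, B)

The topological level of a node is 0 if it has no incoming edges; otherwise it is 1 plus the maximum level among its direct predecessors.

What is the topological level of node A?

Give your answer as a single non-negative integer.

Answer: 1

Derivation:
Op 1: add_edge(D, A). Edges now: 1
Op 2: add_edge(C, E). Edges now: 2
Op 3: add_edge(F, E). Edges now: 3
Op 4: add_edge(D, B). Edges now: 4
Compute levels (Kahn BFS):
  sources (in-degree 0): C, D, F
  process C: level=0
    C->E: in-degree(E)=1, level(E)>=1
  process D: level=0
    D->A: in-degree(A)=0, level(A)=1, enqueue
    D->B: in-degree(B)=0, level(B)=1, enqueue
  process F: level=0
    F->E: in-degree(E)=0, level(E)=1, enqueue
  process A: level=1
  process B: level=1
  process E: level=1
All levels: A:1, B:1, C:0, D:0, E:1, F:0
level(A) = 1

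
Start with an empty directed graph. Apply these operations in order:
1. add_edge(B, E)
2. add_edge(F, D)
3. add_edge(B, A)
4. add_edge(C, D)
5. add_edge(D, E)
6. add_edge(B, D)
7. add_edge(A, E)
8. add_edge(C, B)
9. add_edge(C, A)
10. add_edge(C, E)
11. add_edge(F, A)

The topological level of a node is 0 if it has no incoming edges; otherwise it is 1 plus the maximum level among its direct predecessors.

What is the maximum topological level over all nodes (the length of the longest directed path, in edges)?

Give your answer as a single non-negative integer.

Op 1: add_edge(B, E). Edges now: 1
Op 2: add_edge(F, D). Edges now: 2
Op 3: add_edge(B, A). Edges now: 3
Op 4: add_edge(C, D). Edges now: 4
Op 5: add_edge(D, E). Edges now: 5
Op 6: add_edge(B, D). Edges now: 6
Op 7: add_edge(A, E). Edges now: 7
Op 8: add_edge(C, B). Edges now: 8
Op 9: add_edge(C, A). Edges now: 9
Op 10: add_edge(C, E). Edges now: 10
Op 11: add_edge(F, A). Edges now: 11
Compute levels (Kahn BFS):
  sources (in-degree 0): C, F
  process C: level=0
    C->A: in-degree(A)=2, level(A)>=1
    C->B: in-degree(B)=0, level(B)=1, enqueue
    C->D: in-degree(D)=2, level(D)>=1
    C->E: in-degree(E)=3, level(E)>=1
  process F: level=0
    F->A: in-degree(A)=1, level(A)>=1
    F->D: in-degree(D)=1, level(D)>=1
  process B: level=1
    B->A: in-degree(A)=0, level(A)=2, enqueue
    B->D: in-degree(D)=0, level(D)=2, enqueue
    B->E: in-degree(E)=2, level(E)>=2
  process A: level=2
    A->E: in-degree(E)=1, level(E)>=3
  process D: level=2
    D->E: in-degree(E)=0, level(E)=3, enqueue
  process E: level=3
All levels: A:2, B:1, C:0, D:2, E:3, F:0
max level = 3

Answer: 3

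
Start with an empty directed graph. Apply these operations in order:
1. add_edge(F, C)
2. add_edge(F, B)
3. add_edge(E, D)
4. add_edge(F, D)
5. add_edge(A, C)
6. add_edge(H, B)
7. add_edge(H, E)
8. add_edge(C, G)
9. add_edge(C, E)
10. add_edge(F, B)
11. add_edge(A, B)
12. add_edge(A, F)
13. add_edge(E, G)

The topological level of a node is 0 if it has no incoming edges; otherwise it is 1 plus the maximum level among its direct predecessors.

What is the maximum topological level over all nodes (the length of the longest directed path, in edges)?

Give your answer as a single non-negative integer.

Answer: 4

Derivation:
Op 1: add_edge(F, C). Edges now: 1
Op 2: add_edge(F, B). Edges now: 2
Op 3: add_edge(E, D). Edges now: 3
Op 4: add_edge(F, D). Edges now: 4
Op 5: add_edge(A, C). Edges now: 5
Op 6: add_edge(H, B). Edges now: 6
Op 7: add_edge(H, E). Edges now: 7
Op 8: add_edge(C, G). Edges now: 8
Op 9: add_edge(C, E). Edges now: 9
Op 10: add_edge(F, B) (duplicate, no change). Edges now: 9
Op 11: add_edge(A, B). Edges now: 10
Op 12: add_edge(A, F). Edges now: 11
Op 13: add_edge(E, G). Edges now: 12
Compute levels (Kahn BFS):
  sources (in-degree 0): A, H
  process A: level=0
    A->B: in-degree(B)=2, level(B)>=1
    A->C: in-degree(C)=1, level(C)>=1
    A->F: in-degree(F)=0, level(F)=1, enqueue
  process H: level=0
    H->B: in-degree(B)=1, level(B)>=1
    H->E: in-degree(E)=1, level(E)>=1
  process F: level=1
    F->B: in-degree(B)=0, level(B)=2, enqueue
    F->C: in-degree(C)=0, level(C)=2, enqueue
    F->D: in-degree(D)=1, level(D)>=2
  process B: level=2
  process C: level=2
    C->E: in-degree(E)=0, level(E)=3, enqueue
    C->G: in-degree(G)=1, level(G)>=3
  process E: level=3
    E->D: in-degree(D)=0, level(D)=4, enqueue
    E->G: in-degree(G)=0, level(G)=4, enqueue
  process D: level=4
  process G: level=4
All levels: A:0, B:2, C:2, D:4, E:3, F:1, G:4, H:0
max level = 4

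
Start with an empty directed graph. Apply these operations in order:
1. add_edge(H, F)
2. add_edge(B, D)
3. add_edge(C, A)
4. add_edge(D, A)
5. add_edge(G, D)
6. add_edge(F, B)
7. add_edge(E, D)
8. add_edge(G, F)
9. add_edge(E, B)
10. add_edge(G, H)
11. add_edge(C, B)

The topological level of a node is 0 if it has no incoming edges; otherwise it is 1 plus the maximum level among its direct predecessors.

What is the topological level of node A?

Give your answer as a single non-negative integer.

Answer: 5

Derivation:
Op 1: add_edge(H, F). Edges now: 1
Op 2: add_edge(B, D). Edges now: 2
Op 3: add_edge(C, A). Edges now: 3
Op 4: add_edge(D, A). Edges now: 4
Op 5: add_edge(G, D). Edges now: 5
Op 6: add_edge(F, B). Edges now: 6
Op 7: add_edge(E, D). Edges now: 7
Op 8: add_edge(G, F). Edges now: 8
Op 9: add_edge(E, B). Edges now: 9
Op 10: add_edge(G, H). Edges now: 10
Op 11: add_edge(C, B). Edges now: 11
Compute levels (Kahn BFS):
  sources (in-degree 0): C, E, G
  process C: level=0
    C->A: in-degree(A)=1, level(A)>=1
    C->B: in-degree(B)=2, level(B)>=1
  process E: level=0
    E->B: in-degree(B)=1, level(B)>=1
    E->D: in-degree(D)=2, level(D)>=1
  process G: level=0
    G->D: in-degree(D)=1, level(D)>=1
    G->F: in-degree(F)=1, level(F)>=1
    G->H: in-degree(H)=0, level(H)=1, enqueue
  process H: level=1
    H->F: in-degree(F)=0, level(F)=2, enqueue
  process F: level=2
    F->B: in-degree(B)=0, level(B)=3, enqueue
  process B: level=3
    B->D: in-degree(D)=0, level(D)=4, enqueue
  process D: level=4
    D->A: in-degree(A)=0, level(A)=5, enqueue
  process A: level=5
All levels: A:5, B:3, C:0, D:4, E:0, F:2, G:0, H:1
level(A) = 5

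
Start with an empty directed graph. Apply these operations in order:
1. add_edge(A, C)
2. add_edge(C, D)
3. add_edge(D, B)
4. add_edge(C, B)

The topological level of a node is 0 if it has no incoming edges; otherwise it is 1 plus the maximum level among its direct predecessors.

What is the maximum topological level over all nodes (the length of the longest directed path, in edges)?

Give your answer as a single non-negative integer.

Op 1: add_edge(A, C). Edges now: 1
Op 2: add_edge(C, D). Edges now: 2
Op 3: add_edge(D, B). Edges now: 3
Op 4: add_edge(C, B). Edges now: 4
Compute levels (Kahn BFS):
  sources (in-degree 0): A
  process A: level=0
    A->C: in-degree(C)=0, level(C)=1, enqueue
  process C: level=1
    C->B: in-degree(B)=1, level(B)>=2
    C->D: in-degree(D)=0, level(D)=2, enqueue
  process D: level=2
    D->B: in-degree(B)=0, level(B)=3, enqueue
  process B: level=3
All levels: A:0, B:3, C:1, D:2
max level = 3

Answer: 3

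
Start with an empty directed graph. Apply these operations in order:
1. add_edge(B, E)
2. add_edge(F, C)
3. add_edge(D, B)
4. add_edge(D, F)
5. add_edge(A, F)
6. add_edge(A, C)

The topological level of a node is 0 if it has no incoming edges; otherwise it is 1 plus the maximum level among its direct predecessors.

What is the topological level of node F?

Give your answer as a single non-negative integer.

Answer: 1

Derivation:
Op 1: add_edge(B, E). Edges now: 1
Op 2: add_edge(F, C). Edges now: 2
Op 3: add_edge(D, B). Edges now: 3
Op 4: add_edge(D, F). Edges now: 4
Op 5: add_edge(A, F). Edges now: 5
Op 6: add_edge(A, C). Edges now: 6
Compute levels (Kahn BFS):
  sources (in-degree 0): A, D
  process A: level=0
    A->C: in-degree(C)=1, level(C)>=1
    A->F: in-degree(F)=1, level(F)>=1
  process D: level=0
    D->B: in-degree(B)=0, level(B)=1, enqueue
    D->F: in-degree(F)=0, level(F)=1, enqueue
  process B: level=1
    B->E: in-degree(E)=0, level(E)=2, enqueue
  process F: level=1
    F->C: in-degree(C)=0, level(C)=2, enqueue
  process E: level=2
  process C: level=2
All levels: A:0, B:1, C:2, D:0, E:2, F:1
level(F) = 1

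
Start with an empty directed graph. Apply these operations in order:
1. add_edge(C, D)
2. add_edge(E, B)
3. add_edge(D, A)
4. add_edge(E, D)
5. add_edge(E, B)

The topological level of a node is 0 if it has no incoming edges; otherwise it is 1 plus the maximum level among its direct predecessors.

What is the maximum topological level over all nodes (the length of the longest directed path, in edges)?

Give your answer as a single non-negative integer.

Answer: 2

Derivation:
Op 1: add_edge(C, D). Edges now: 1
Op 2: add_edge(E, B). Edges now: 2
Op 3: add_edge(D, A). Edges now: 3
Op 4: add_edge(E, D). Edges now: 4
Op 5: add_edge(E, B) (duplicate, no change). Edges now: 4
Compute levels (Kahn BFS):
  sources (in-degree 0): C, E
  process C: level=0
    C->D: in-degree(D)=1, level(D)>=1
  process E: level=0
    E->B: in-degree(B)=0, level(B)=1, enqueue
    E->D: in-degree(D)=0, level(D)=1, enqueue
  process B: level=1
  process D: level=1
    D->A: in-degree(A)=0, level(A)=2, enqueue
  process A: level=2
All levels: A:2, B:1, C:0, D:1, E:0
max level = 2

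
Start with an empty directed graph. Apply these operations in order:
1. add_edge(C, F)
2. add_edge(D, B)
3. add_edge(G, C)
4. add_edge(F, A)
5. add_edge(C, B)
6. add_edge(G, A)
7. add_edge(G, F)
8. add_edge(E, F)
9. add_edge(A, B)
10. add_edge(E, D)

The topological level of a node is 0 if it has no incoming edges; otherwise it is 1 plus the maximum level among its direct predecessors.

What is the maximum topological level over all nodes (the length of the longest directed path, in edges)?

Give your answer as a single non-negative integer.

Answer: 4

Derivation:
Op 1: add_edge(C, F). Edges now: 1
Op 2: add_edge(D, B). Edges now: 2
Op 3: add_edge(G, C). Edges now: 3
Op 4: add_edge(F, A). Edges now: 4
Op 5: add_edge(C, B). Edges now: 5
Op 6: add_edge(G, A). Edges now: 6
Op 7: add_edge(G, F). Edges now: 7
Op 8: add_edge(E, F). Edges now: 8
Op 9: add_edge(A, B). Edges now: 9
Op 10: add_edge(E, D). Edges now: 10
Compute levels (Kahn BFS):
  sources (in-degree 0): E, G
  process E: level=0
    E->D: in-degree(D)=0, level(D)=1, enqueue
    E->F: in-degree(F)=2, level(F)>=1
  process G: level=0
    G->A: in-degree(A)=1, level(A)>=1
    G->C: in-degree(C)=0, level(C)=1, enqueue
    G->F: in-degree(F)=1, level(F)>=1
  process D: level=1
    D->B: in-degree(B)=2, level(B)>=2
  process C: level=1
    C->B: in-degree(B)=1, level(B)>=2
    C->F: in-degree(F)=0, level(F)=2, enqueue
  process F: level=2
    F->A: in-degree(A)=0, level(A)=3, enqueue
  process A: level=3
    A->B: in-degree(B)=0, level(B)=4, enqueue
  process B: level=4
All levels: A:3, B:4, C:1, D:1, E:0, F:2, G:0
max level = 4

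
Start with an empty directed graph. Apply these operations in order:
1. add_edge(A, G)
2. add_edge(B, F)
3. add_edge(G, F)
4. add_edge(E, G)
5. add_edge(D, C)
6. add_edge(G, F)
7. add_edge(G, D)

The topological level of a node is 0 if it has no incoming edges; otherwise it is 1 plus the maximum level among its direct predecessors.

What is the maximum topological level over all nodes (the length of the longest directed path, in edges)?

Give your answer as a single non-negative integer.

Answer: 3

Derivation:
Op 1: add_edge(A, G). Edges now: 1
Op 2: add_edge(B, F). Edges now: 2
Op 3: add_edge(G, F). Edges now: 3
Op 4: add_edge(E, G). Edges now: 4
Op 5: add_edge(D, C). Edges now: 5
Op 6: add_edge(G, F) (duplicate, no change). Edges now: 5
Op 7: add_edge(G, D). Edges now: 6
Compute levels (Kahn BFS):
  sources (in-degree 0): A, B, E
  process A: level=0
    A->G: in-degree(G)=1, level(G)>=1
  process B: level=0
    B->F: in-degree(F)=1, level(F)>=1
  process E: level=0
    E->G: in-degree(G)=0, level(G)=1, enqueue
  process G: level=1
    G->D: in-degree(D)=0, level(D)=2, enqueue
    G->F: in-degree(F)=0, level(F)=2, enqueue
  process D: level=2
    D->C: in-degree(C)=0, level(C)=3, enqueue
  process F: level=2
  process C: level=3
All levels: A:0, B:0, C:3, D:2, E:0, F:2, G:1
max level = 3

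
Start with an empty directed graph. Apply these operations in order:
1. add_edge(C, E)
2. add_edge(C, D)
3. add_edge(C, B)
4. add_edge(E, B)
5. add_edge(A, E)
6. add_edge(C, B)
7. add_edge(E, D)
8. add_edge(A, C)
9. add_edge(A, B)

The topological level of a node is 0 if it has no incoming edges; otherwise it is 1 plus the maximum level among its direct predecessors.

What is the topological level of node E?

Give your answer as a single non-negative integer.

Op 1: add_edge(C, E). Edges now: 1
Op 2: add_edge(C, D). Edges now: 2
Op 3: add_edge(C, B). Edges now: 3
Op 4: add_edge(E, B). Edges now: 4
Op 5: add_edge(A, E). Edges now: 5
Op 6: add_edge(C, B) (duplicate, no change). Edges now: 5
Op 7: add_edge(E, D). Edges now: 6
Op 8: add_edge(A, C). Edges now: 7
Op 9: add_edge(A, B). Edges now: 8
Compute levels (Kahn BFS):
  sources (in-degree 0): A
  process A: level=0
    A->B: in-degree(B)=2, level(B)>=1
    A->C: in-degree(C)=0, level(C)=1, enqueue
    A->E: in-degree(E)=1, level(E)>=1
  process C: level=1
    C->B: in-degree(B)=1, level(B)>=2
    C->D: in-degree(D)=1, level(D)>=2
    C->E: in-degree(E)=0, level(E)=2, enqueue
  process E: level=2
    E->B: in-degree(B)=0, level(B)=3, enqueue
    E->D: in-degree(D)=0, level(D)=3, enqueue
  process B: level=3
  process D: level=3
All levels: A:0, B:3, C:1, D:3, E:2
level(E) = 2

Answer: 2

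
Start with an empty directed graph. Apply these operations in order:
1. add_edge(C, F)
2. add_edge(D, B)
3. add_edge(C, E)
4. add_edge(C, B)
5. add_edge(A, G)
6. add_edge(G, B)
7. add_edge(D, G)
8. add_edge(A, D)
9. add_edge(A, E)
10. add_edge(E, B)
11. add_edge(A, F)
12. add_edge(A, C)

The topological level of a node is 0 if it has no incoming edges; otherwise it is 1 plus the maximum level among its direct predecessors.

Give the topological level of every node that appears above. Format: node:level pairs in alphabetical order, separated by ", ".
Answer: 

Op 1: add_edge(C, F). Edges now: 1
Op 2: add_edge(D, B). Edges now: 2
Op 3: add_edge(C, E). Edges now: 3
Op 4: add_edge(C, B). Edges now: 4
Op 5: add_edge(A, G). Edges now: 5
Op 6: add_edge(G, B). Edges now: 6
Op 7: add_edge(D, G). Edges now: 7
Op 8: add_edge(A, D). Edges now: 8
Op 9: add_edge(A, E). Edges now: 9
Op 10: add_edge(E, B). Edges now: 10
Op 11: add_edge(A, F). Edges now: 11
Op 12: add_edge(A, C). Edges now: 12
Compute levels (Kahn BFS):
  sources (in-degree 0): A
  process A: level=0
    A->C: in-degree(C)=0, level(C)=1, enqueue
    A->D: in-degree(D)=0, level(D)=1, enqueue
    A->E: in-degree(E)=1, level(E)>=1
    A->F: in-degree(F)=1, level(F)>=1
    A->G: in-degree(G)=1, level(G)>=1
  process C: level=1
    C->B: in-degree(B)=3, level(B)>=2
    C->E: in-degree(E)=0, level(E)=2, enqueue
    C->F: in-degree(F)=0, level(F)=2, enqueue
  process D: level=1
    D->B: in-degree(B)=2, level(B)>=2
    D->G: in-degree(G)=0, level(G)=2, enqueue
  process E: level=2
    E->B: in-degree(B)=1, level(B)>=3
  process F: level=2
  process G: level=2
    G->B: in-degree(B)=0, level(B)=3, enqueue
  process B: level=3
All levels: A:0, B:3, C:1, D:1, E:2, F:2, G:2

Answer: A:0, B:3, C:1, D:1, E:2, F:2, G:2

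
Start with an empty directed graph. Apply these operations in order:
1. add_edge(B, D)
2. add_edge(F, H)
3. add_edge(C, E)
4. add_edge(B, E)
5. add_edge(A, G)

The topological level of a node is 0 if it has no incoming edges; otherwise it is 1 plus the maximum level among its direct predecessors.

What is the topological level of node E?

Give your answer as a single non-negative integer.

Answer: 1

Derivation:
Op 1: add_edge(B, D). Edges now: 1
Op 2: add_edge(F, H). Edges now: 2
Op 3: add_edge(C, E). Edges now: 3
Op 4: add_edge(B, E). Edges now: 4
Op 5: add_edge(A, G). Edges now: 5
Compute levels (Kahn BFS):
  sources (in-degree 0): A, B, C, F
  process A: level=0
    A->G: in-degree(G)=0, level(G)=1, enqueue
  process B: level=0
    B->D: in-degree(D)=0, level(D)=1, enqueue
    B->E: in-degree(E)=1, level(E)>=1
  process C: level=0
    C->E: in-degree(E)=0, level(E)=1, enqueue
  process F: level=0
    F->H: in-degree(H)=0, level(H)=1, enqueue
  process G: level=1
  process D: level=1
  process E: level=1
  process H: level=1
All levels: A:0, B:0, C:0, D:1, E:1, F:0, G:1, H:1
level(E) = 1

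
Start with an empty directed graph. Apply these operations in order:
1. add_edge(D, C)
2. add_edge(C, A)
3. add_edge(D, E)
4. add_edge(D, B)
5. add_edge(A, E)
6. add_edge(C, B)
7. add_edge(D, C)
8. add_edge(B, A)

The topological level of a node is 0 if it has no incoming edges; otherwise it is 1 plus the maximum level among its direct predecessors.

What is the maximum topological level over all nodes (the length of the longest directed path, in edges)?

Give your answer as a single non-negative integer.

Answer: 4

Derivation:
Op 1: add_edge(D, C). Edges now: 1
Op 2: add_edge(C, A). Edges now: 2
Op 3: add_edge(D, E). Edges now: 3
Op 4: add_edge(D, B). Edges now: 4
Op 5: add_edge(A, E). Edges now: 5
Op 6: add_edge(C, B). Edges now: 6
Op 7: add_edge(D, C) (duplicate, no change). Edges now: 6
Op 8: add_edge(B, A). Edges now: 7
Compute levels (Kahn BFS):
  sources (in-degree 0): D
  process D: level=0
    D->B: in-degree(B)=1, level(B)>=1
    D->C: in-degree(C)=0, level(C)=1, enqueue
    D->E: in-degree(E)=1, level(E)>=1
  process C: level=1
    C->A: in-degree(A)=1, level(A)>=2
    C->B: in-degree(B)=0, level(B)=2, enqueue
  process B: level=2
    B->A: in-degree(A)=0, level(A)=3, enqueue
  process A: level=3
    A->E: in-degree(E)=0, level(E)=4, enqueue
  process E: level=4
All levels: A:3, B:2, C:1, D:0, E:4
max level = 4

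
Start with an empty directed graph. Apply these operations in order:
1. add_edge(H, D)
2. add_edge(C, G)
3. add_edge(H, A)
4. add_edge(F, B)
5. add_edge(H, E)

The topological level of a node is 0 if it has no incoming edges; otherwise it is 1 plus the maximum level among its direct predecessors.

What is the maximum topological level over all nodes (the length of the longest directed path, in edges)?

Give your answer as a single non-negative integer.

Op 1: add_edge(H, D). Edges now: 1
Op 2: add_edge(C, G). Edges now: 2
Op 3: add_edge(H, A). Edges now: 3
Op 4: add_edge(F, B). Edges now: 4
Op 5: add_edge(H, E). Edges now: 5
Compute levels (Kahn BFS):
  sources (in-degree 0): C, F, H
  process C: level=0
    C->G: in-degree(G)=0, level(G)=1, enqueue
  process F: level=0
    F->B: in-degree(B)=0, level(B)=1, enqueue
  process H: level=0
    H->A: in-degree(A)=0, level(A)=1, enqueue
    H->D: in-degree(D)=0, level(D)=1, enqueue
    H->E: in-degree(E)=0, level(E)=1, enqueue
  process G: level=1
  process B: level=1
  process A: level=1
  process D: level=1
  process E: level=1
All levels: A:1, B:1, C:0, D:1, E:1, F:0, G:1, H:0
max level = 1

Answer: 1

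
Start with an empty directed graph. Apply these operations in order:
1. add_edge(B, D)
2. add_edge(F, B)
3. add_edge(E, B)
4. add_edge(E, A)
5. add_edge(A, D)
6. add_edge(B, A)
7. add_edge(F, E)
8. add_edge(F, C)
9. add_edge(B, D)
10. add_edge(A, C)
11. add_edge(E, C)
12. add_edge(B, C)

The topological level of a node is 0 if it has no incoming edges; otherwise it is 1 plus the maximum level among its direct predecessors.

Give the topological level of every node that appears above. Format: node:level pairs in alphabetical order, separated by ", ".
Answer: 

Op 1: add_edge(B, D). Edges now: 1
Op 2: add_edge(F, B). Edges now: 2
Op 3: add_edge(E, B). Edges now: 3
Op 4: add_edge(E, A). Edges now: 4
Op 5: add_edge(A, D). Edges now: 5
Op 6: add_edge(B, A). Edges now: 6
Op 7: add_edge(F, E). Edges now: 7
Op 8: add_edge(F, C). Edges now: 8
Op 9: add_edge(B, D) (duplicate, no change). Edges now: 8
Op 10: add_edge(A, C). Edges now: 9
Op 11: add_edge(E, C). Edges now: 10
Op 12: add_edge(B, C). Edges now: 11
Compute levels (Kahn BFS):
  sources (in-degree 0): F
  process F: level=0
    F->B: in-degree(B)=1, level(B)>=1
    F->C: in-degree(C)=3, level(C)>=1
    F->E: in-degree(E)=0, level(E)=1, enqueue
  process E: level=1
    E->A: in-degree(A)=1, level(A)>=2
    E->B: in-degree(B)=0, level(B)=2, enqueue
    E->C: in-degree(C)=2, level(C)>=2
  process B: level=2
    B->A: in-degree(A)=0, level(A)=3, enqueue
    B->C: in-degree(C)=1, level(C)>=3
    B->D: in-degree(D)=1, level(D)>=3
  process A: level=3
    A->C: in-degree(C)=0, level(C)=4, enqueue
    A->D: in-degree(D)=0, level(D)=4, enqueue
  process C: level=4
  process D: level=4
All levels: A:3, B:2, C:4, D:4, E:1, F:0

Answer: A:3, B:2, C:4, D:4, E:1, F:0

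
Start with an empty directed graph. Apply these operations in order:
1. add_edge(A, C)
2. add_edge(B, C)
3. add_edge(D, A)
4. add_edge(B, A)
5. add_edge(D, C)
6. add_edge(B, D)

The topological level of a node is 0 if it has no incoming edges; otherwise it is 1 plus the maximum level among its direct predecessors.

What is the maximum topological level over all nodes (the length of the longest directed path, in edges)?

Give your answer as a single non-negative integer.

Op 1: add_edge(A, C). Edges now: 1
Op 2: add_edge(B, C). Edges now: 2
Op 3: add_edge(D, A). Edges now: 3
Op 4: add_edge(B, A). Edges now: 4
Op 5: add_edge(D, C). Edges now: 5
Op 6: add_edge(B, D). Edges now: 6
Compute levels (Kahn BFS):
  sources (in-degree 0): B
  process B: level=0
    B->A: in-degree(A)=1, level(A)>=1
    B->C: in-degree(C)=2, level(C)>=1
    B->D: in-degree(D)=0, level(D)=1, enqueue
  process D: level=1
    D->A: in-degree(A)=0, level(A)=2, enqueue
    D->C: in-degree(C)=1, level(C)>=2
  process A: level=2
    A->C: in-degree(C)=0, level(C)=3, enqueue
  process C: level=3
All levels: A:2, B:0, C:3, D:1
max level = 3

Answer: 3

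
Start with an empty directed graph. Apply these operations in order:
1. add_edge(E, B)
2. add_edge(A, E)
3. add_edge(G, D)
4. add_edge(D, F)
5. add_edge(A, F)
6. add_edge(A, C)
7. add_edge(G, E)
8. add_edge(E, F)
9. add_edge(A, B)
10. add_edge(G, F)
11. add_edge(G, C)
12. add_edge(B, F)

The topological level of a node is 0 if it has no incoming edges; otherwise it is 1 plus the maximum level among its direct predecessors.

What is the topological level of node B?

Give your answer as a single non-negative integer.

Op 1: add_edge(E, B). Edges now: 1
Op 2: add_edge(A, E). Edges now: 2
Op 3: add_edge(G, D). Edges now: 3
Op 4: add_edge(D, F). Edges now: 4
Op 5: add_edge(A, F). Edges now: 5
Op 6: add_edge(A, C). Edges now: 6
Op 7: add_edge(G, E). Edges now: 7
Op 8: add_edge(E, F). Edges now: 8
Op 9: add_edge(A, B). Edges now: 9
Op 10: add_edge(G, F). Edges now: 10
Op 11: add_edge(G, C). Edges now: 11
Op 12: add_edge(B, F). Edges now: 12
Compute levels (Kahn BFS):
  sources (in-degree 0): A, G
  process A: level=0
    A->B: in-degree(B)=1, level(B)>=1
    A->C: in-degree(C)=1, level(C)>=1
    A->E: in-degree(E)=1, level(E)>=1
    A->F: in-degree(F)=4, level(F)>=1
  process G: level=0
    G->C: in-degree(C)=0, level(C)=1, enqueue
    G->D: in-degree(D)=0, level(D)=1, enqueue
    G->E: in-degree(E)=0, level(E)=1, enqueue
    G->F: in-degree(F)=3, level(F)>=1
  process C: level=1
  process D: level=1
    D->F: in-degree(F)=2, level(F)>=2
  process E: level=1
    E->B: in-degree(B)=0, level(B)=2, enqueue
    E->F: in-degree(F)=1, level(F)>=2
  process B: level=2
    B->F: in-degree(F)=0, level(F)=3, enqueue
  process F: level=3
All levels: A:0, B:2, C:1, D:1, E:1, F:3, G:0
level(B) = 2

Answer: 2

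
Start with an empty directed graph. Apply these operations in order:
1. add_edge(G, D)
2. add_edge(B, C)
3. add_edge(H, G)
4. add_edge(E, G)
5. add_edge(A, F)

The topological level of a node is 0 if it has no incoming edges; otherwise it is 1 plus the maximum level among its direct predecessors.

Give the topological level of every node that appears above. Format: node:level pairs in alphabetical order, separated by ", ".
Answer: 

Answer: A:0, B:0, C:1, D:2, E:0, F:1, G:1, H:0

Derivation:
Op 1: add_edge(G, D). Edges now: 1
Op 2: add_edge(B, C). Edges now: 2
Op 3: add_edge(H, G). Edges now: 3
Op 4: add_edge(E, G). Edges now: 4
Op 5: add_edge(A, F). Edges now: 5
Compute levels (Kahn BFS):
  sources (in-degree 0): A, B, E, H
  process A: level=0
    A->F: in-degree(F)=0, level(F)=1, enqueue
  process B: level=0
    B->C: in-degree(C)=0, level(C)=1, enqueue
  process E: level=0
    E->G: in-degree(G)=1, level(G)>=1
  process H: level=0
    H->G: in-degree(G)=0, level(G)=1, enqueue
  process F: level=1
  process C: level=1
  process G: level=1
    G->D: in-degree(D)=0, level(D)=2, enqueue
  process D: level=2
All levels: A:0, B:0, C:1, D:2, E:0, F:1, G:1, H:0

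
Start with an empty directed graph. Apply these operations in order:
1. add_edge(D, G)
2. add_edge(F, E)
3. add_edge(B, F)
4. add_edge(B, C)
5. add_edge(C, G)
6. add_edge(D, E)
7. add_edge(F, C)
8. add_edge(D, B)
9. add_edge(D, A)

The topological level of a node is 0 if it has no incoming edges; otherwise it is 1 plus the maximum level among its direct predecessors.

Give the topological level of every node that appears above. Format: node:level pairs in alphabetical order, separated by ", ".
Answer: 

Op 1: add_edge(D, G). Edges now: 1
Op 2: add_edge(F, E). Edges now: 2
Op 3: add_edge(B, F). Edges now: 3
Op 4: add_edge(B, C). Edges now: 4
Op 5: add_edge(C, G). Edges now: 5
Op 6: add_edge(D, E). Edges now: 6
Op 7: add_edge(F, C). Edges now: 7
Op 8: add_edge(D, B). Edges now: 8
Op 9: add_edge(D, A). Edges now: 9
Compute levels (Kahn BFS):
  sources (in-degree 0): D
  process D: level=0
    D->A: in-degree(A)=0, level(A)=1, enqueue
    D->B: in-degree(B)=0, level(B)=1, enqueue
    D->E: in-degree(E)=1, level(E)>=1
    D->G: in-degree(G)=1, level(G)>=1
  process A: level=1
  process B: level=1
    B->C: in-degree(C)=1, level(C)>=2
    B->F: in-degree(F)=0, level(F)=2, enqueue
  process F: level=2
    F->C: in-degree(C)=0, level(C)=3, enqueue
    F->E: in-degree(E)=0, level(E)=3, enqueue
  process C: level=3
    C->G: in-degree(G)=0, level(G)=4, enqueue
  process E: level=3
  process G: level=4
All levels: A:1, B:1, C:3, D:0, E:3, F:2, G:4

Answer: A:1, B:1, C:3, D:0, E:3, F:2, G:4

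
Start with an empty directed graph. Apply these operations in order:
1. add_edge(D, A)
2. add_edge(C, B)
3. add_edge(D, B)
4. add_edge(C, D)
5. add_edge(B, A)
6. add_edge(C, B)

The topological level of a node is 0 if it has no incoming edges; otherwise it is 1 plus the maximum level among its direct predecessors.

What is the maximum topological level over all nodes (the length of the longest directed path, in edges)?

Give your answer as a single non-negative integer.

Op 1: add_edge(D, A). Edges now: 1
Op 2: add_edge(C, B). Edges now: 2
Op 3: add_edge(D, B). Edges now: 3
Op 4: add_edge(C, D). Edges now: 4
Op 5: add_edge(B, A). Edges now: 5
Op 6: add_edge(C, B) (duplicate, no change). Edges now: 5
Compute levels (Kahn BFS):
  sources (in-degree 0): C
  process C: level=0
    C->B: in-degree(B)=1, level(B)>=1
    C->D: in-degree(D)=0, level(D)=1, enqueue
  process D: level=1
    D->A: in-degree(A)=1, level(A)>=2
    D->B: in-degree(B)=0, level(B)=2, enqueue
  process B: level=2
    B->A: in-degree(A)=0, level(A)=3, enqueue
  process A: level=3
All levels: A:3, B:2, C:0, D:1
max level = 3

Answer: 3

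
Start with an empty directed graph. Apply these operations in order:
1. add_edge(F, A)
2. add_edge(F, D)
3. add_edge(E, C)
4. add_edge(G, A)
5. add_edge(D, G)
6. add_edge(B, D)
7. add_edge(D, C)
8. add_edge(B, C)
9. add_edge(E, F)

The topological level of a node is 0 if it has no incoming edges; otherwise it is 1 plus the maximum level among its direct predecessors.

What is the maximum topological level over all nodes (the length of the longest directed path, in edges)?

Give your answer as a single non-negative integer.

Op 1: add_edge(F, A). Edges now: 1
Op 2: add_edge(F, D). Edges now: 2
Op 3: add_edge(E, C). Edges now: 3
Op 4: add_edge(G, A). Edges now: 4
Op 5: add_edge(D, G). Edges now: 5
Op 6: add_edge(B, D). Edges now: 6
Op 7: add_edge(D, C). Edges now: 7
Op 8: add_edge(B, C). Edges now: 8
Op 9: add_edge(E, F). Edges now: 9
Compute levels (Kahn BFS):
  sources (in-degree 0): B, E
  process B: level=0
    B->C: in-degree(C)=2, level(C)>=1
    B->D: in-degree(D)=1, level(D)>=1
  process E: level=0
    E->C: in-degree(C)=1, level(C)>=1
    E->F: in-degree(F)=0, level(F)=1, enqueue
  process F: level=1
    F->A: in-degree(A)=1, level(A)>=2
    F->D: in-degree(D)=0, level(D)=2, enqueue
  process D: level=2
    D->C: in-degree(C)=0, level(C)=3, enqueue
    D->G: in-degree(G)=0, level(G)=3, enqueue
  process C: level=3
  process G: level=3
    G->A: in-degree(A)=0, level(A)=4, enqueue
  process A: level=4
All levels: A:4, B:0, C:3, D:2, E:0, F:1, G:3
max level = 4

Answer: 4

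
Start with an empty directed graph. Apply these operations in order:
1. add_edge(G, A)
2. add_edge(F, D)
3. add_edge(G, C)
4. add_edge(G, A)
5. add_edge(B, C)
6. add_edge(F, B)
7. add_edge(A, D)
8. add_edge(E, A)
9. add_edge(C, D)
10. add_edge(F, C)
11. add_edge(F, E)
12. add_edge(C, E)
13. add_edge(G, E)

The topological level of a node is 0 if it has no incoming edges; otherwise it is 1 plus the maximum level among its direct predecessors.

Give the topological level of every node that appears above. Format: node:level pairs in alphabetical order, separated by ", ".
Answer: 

Answer: A:4, B:1, C:2, D:5, E:3, F:0, G:0

Derivation:
Op 1: add_edge(G, A). Edges now: 1
Op 2: add_edge(F, D). Edges now: 2
Op 3: add_edge(G, C). Edges now: 3
Op 4: add_edge(G, A) (duplicate, no change). Edges now: 3
Op 5: add_edge(B, C). Edges now: 4
Op 6: add_edge(F, B). Edges now: 5
Op 7: add_edge(A, D). Edges now: 6
Op 8: add_edge(E, A). Edges now: 7
Op 9: add_edge(C, D). Edges now: 8
Op 10: add_edge(F, C). Edges now: 9
Op 11: add_edge(F, E). Edges now: 10
Op 12: add_edge(C, E). Edges now: 11
Op 13: add_edge(G, E). Edges now: 12
Compute levels (Kahn BFS):
  sources (in-degree 0): F, G
  process F: level=0
    F->B: in-degree(B)=0, level(B)=1, enqueue
    F->C: in-degree(C)=2, level(C)>=1
    F->D: in-degree(D)=2, level(D)>=1
    F->E: in-degree(E)=2, level(E)>=1
  process G: level=0
    G->A: in-degree(A)=1, level(A)>=1
    G->C: in-degree(C)=1, level(C)>=1
    G->E: in-degree(E)=1, level(E)>=1
  process B: level=1
    B->C: in-degree(C)=0, level(C)=2, enqueue
  process C: level=2
    C->D: in-degree(D)=1, level(D)>=3
    C->E: in-degree(E)=0, level(E)=3, enqueue
  process E: level=3
    E->A: in-degree(A)=0, level(A)=4, enqueue
  process A: level=4
    A->D: in-degree(D)=0, level(D)=5, enqueue
  process D: level=5
All levels: A:4, B:1, C:2, D:5, E:3, F:0, G:0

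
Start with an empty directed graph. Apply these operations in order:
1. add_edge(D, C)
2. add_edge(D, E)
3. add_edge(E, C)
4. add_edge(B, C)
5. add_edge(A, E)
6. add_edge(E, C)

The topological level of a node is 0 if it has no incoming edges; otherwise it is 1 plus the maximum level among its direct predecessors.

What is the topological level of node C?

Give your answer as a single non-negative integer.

Op 1: add_edge(D, C). Edges now: 1
Op 2: add_edge(D, E). Edges now: 2
Op 3: add_edge(E, C). Edges now: 3
Op 4: add_edge(B, C). Edges now: 4
Op 5: add_edge(A, E). Edges now: 5
Op 6: add_edge(E, C) (duplicate, no change). Edges now: 5
Compute levels (Kahn BFS):
  sources (in-degree 0): A, B, D
  process A: level=0
    A->E: in-degree(E)=1, level(E)>=1
  process B: level=0
    B->C: in-degree(C)=2, level(C)>=1
  process D: level=0
    D->C: in-degree(C)=1, level(C)>=1
    D->E: in-degree(E)=0, level(E)=1, enqueue
  process E: level=1
    E->C: in-degree(C)=0, level(C)=2, enqueue
  process C: level=2
All levels: A:0, B:0, C:2, D:0, E:1
level(C) = 2

Answer: 2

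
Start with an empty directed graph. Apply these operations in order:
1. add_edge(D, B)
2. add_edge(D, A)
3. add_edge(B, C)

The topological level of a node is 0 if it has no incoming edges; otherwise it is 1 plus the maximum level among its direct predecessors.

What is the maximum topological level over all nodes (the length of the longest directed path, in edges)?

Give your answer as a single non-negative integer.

Answer: 2

Derivation:
Op 1: add_edge(D, B). Edges now: 1
Op 2: add_edge(D, A). Edges now: 2
Op 3: add_edge(B, C). Edges now: 3
Compute levels (Kahn BFS):
  sources (in-degree 0): D
  process D: level=0
    D->A: in-degree(A)=0, level(A)=1, enqueue
    D->B: in-degree(B)=0, level(B)=1, enqueue
  process A: level=1
  process B: level=1
    B->C: in-degree(C)=0, level(C)=2, enqueue
  process C: level=2
All levels: A:1, B:1, C:2, D:0
max level = 2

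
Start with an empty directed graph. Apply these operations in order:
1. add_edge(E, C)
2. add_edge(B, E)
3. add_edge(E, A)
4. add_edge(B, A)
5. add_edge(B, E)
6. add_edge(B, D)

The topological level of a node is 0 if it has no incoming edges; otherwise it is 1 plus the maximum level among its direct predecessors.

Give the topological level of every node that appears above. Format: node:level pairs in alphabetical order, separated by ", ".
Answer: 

Op 1: add_edge(E, C). Edges now: 1
Op 2: add_edge(B, E). Edges now: 2
Op 3: add_edge(E, A). Edges now: 3
Op 4: add_edge(B, A). Edges now: 4
Op 5: add_edge(B, E) (duplicate, no change). Edges now: 4
Op 6: add_edge(B, D). Edges now: 5
Compute levels (Kahn BFS):
  sources (in-degree 0): B
  process B: level=0
    B->A: in-degree(A)=1, level(A)>=1
    B->D: in-degree(D)=0, level(D)=1, enqueue
    B->E: in-degree(E)=0, level(E)=1, enqueue
  process D: level=1
  process E: level=1
    E->A: in-degree(A)=0, level(A)=2, enqueue
    E->C: in-degree(C)=0, level(C)=2, enqueue
  process A: level=2
  process C: level=2
All levels: A:2, B:0, C:2, D:1, E:1

Answer: A:2, B:0, C:2, D:1, E:1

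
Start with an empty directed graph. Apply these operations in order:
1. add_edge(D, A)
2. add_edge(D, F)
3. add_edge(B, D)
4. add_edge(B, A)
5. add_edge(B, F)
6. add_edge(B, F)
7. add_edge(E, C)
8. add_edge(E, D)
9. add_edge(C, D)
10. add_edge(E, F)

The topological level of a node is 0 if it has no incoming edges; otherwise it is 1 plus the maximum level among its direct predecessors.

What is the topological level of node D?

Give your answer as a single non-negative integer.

Op 1: add_edge(D, A). Edges now: 1
Op 2: add_edge(D, F). Edges now: 2
Op 3: add_edge(B, D). Edges now: 3
Op 4: add_edge(B, A). Edges now: 4
Op 5: add_edge(B, F). Edges now: 5
Op 6: add_edge(B, F) (duplicate, no change). Edges now: 5
Op 7: add_edge(E, C). Edges now: 6
Op 8: add_edge(E, D). Edges now: 7
Op 9: add_edge(C, D). Edges now: 8
Op 10: add_edge(E, F). Edges now: 9
Compute levels (Kahn BFS):
  sources (in-degree 0): B, E
  process B: level=0
    B->A: in-degree(A)=1, level(A)>=1
    B->D: in-degree(D)=2, level(D)>=1
    B->F: in-degree(F)=2, level(F)>=1
  process E: level=0
    E->C: in-degree(C)=0, level(C)=1, enqueue
    E->D: in-degree(D)=1, level(D)>=1
    E->F: in-degree(F)=1, level(F)>=1
  process C: level=1
    C->D: in-degree(D)=0, level(D)=2, enqueue
  process D: level=2
    D->A: in-degree(A)=0, level(A)=3, enqueue
    D->F: in-degree(F)=0, level(F)=3, enqueue
  process A: level=3
  process F: level=3
All levels: A:3, B:0, C:1, D:2, E:0, F:3
level(D) = 2

Answer: 2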